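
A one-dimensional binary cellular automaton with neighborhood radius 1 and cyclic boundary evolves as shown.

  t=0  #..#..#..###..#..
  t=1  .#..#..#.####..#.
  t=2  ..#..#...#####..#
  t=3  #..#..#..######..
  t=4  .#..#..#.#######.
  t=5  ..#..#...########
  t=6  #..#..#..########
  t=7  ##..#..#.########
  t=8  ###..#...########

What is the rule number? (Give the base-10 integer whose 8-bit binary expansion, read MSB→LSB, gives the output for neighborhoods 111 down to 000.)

216

  [7] ### => #  t=0,i=10
  [6] ##. => #  t=0,i=11
  [5] #.# => .  t=1,i=8
  [4] #.. => #  t=0,i=1
  [3] .## => #  t=0,i=9
  [2] .#. => .  t=0,i=0
  [1] ..# => .  t=0,i=2
  [0] ... => .  t=2,i=7
  bits 11011000 = 216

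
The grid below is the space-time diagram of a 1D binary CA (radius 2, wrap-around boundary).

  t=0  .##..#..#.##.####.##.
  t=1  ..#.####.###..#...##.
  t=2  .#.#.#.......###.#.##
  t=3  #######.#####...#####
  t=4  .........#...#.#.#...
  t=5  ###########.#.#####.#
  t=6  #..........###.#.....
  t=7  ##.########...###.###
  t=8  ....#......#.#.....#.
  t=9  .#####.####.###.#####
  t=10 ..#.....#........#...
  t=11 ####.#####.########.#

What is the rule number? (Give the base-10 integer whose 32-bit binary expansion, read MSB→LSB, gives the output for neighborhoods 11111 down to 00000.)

  [31] ##### => .  t=3,i=0
  [30] ####. => .  t=0,i=15
  [29] ###.# => .  t=0,i=16
  [28] ###.. => .  t=1,i=11
  [27] ##.## => .  t=0,i=12
  [26] ##.#. => #  t=2,i=0
  [25] ##..# => .  t=0,i=3
  [24] ##... => #  t=1,i=20
  [23] #.### => .  t=0,i=13
  [22] #.##. => #  t=0,i=10
  [21] #.#.# => #  t=2,i=1
  [20] #.#.. => #  t=2,i=5
  [19] #..## => .  t=0,i=0
  [18] #..#. => #  t=0,i=4
  [17] #...# => .  t=1,i=0
  [16] #.... => .  t=2,i=7
  [15] .#### => #  t=0,i=14
  [14] .###. => .  t=1,i=10
  [13] .##.# => #  t=0,i=11
  [12] .##.. => #  t=0,i=2
  [11] .#.## => #  t=0,i=9
  [10] .#.#. => #  t=2,i=2
  [9] .#..# => #  t=0,i=6
  [8] .#... => #  t=1,i=15
  [7] ..### => .  t=2,i=13
  [6] ..##. => .  t=0,i=1
  [5] ..#.# => .  t=0,i=8
  [4] ..#.. => #  t=0,i=5
  [3] ...## => #  t=1,i=17
  [2] ...#. => #  t=1,i=1
  [1] ....# => #  t=2,i=11
  [0] ..... => #  t=2,i=8
  bits 00000101011101001011111100011111 = 91537183

91537183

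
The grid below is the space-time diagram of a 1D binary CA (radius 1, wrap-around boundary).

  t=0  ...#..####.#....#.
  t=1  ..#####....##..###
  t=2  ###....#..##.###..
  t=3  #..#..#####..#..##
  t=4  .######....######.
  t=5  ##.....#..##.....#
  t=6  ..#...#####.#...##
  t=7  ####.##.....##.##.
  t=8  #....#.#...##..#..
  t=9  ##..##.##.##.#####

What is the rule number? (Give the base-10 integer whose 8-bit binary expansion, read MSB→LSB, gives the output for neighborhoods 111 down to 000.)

30

  [7] ### => .  t=0,i=7
  [6] ##. => .  t=0,i=9
  [5] #.# => .  t=0,i=10
  [4] #.. => #  t=0,i=4
  [3] .## => #  t=0,i=6
  [2] .#. => #  t=0,i=3
  [1] ..# => #  t=0,i=2
  [0] ... => .  t=0,i=0
  bits 00011110 = 30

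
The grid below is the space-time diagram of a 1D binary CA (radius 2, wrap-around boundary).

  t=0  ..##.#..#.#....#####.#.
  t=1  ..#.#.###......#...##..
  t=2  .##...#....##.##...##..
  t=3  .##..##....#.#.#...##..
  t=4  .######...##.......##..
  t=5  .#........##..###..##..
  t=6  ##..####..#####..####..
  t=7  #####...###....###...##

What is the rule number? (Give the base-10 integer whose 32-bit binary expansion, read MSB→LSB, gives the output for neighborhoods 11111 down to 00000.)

  #####|.  b31=0 t=0,i=17
  ####.|.  b30=0 t=0,i=18
  ###.#|#  b29=1 t=0,i=19
  ###..|.  b28=0 t=1,i=8
  ##.##|#  b27=1 t=2,i=13
  ##.#.|#  b26=1 t=0,i=4
  ##..#|#  b25=1 t=3,i=3
  ##...|.  b24=0 t=1,i=9
  #.###|#  b23=1 t=1,i=6
  #.##.|.  b22=0 t=2,i=14
  #.#.#|.  b21=0 t=1,i=4
  #.#..|.  b20=0 t=0,i=5
  #..##|#  b19=1 t=3,i=4
  #..#.|#  b18=1 t=0,i=7
  #...#|.  b17=0 t=0,i=0
  #....|.  b16=0 t=0,i=12
  .####|.  b15=0 t=0,i=16
  .###.|.  b14=0 t=1,i=7
  .##.#|.  b13=0 t=0,i=3
  .##..|#  b12=1 t=1,i=20
  .#.##|.  b11=0 t=1,i=5
  .#.#.|.  b10=0 t=0,i=9
  .#..#|#  b9=1 t=0,i=6
  .#...|.  b8=0 t=0,i=11
  ..###|#  b7=1 t=0,i=15
  ..##.|#  b6=1 t=0,i=2
  ..#.#|#  b5=1 t=0,i=8
  ..#..|#  b4=1 t=1,i=15
  ...##|.  b3=0 t=0,i=1
  ...#.|#  b2=1 t=1,i=1
  ....#|.  b1=0 t=0,i=13
  .....|#  b0=1 t=1,i=11
  bits 00101110100011000001001011110101 = 780931829

780931829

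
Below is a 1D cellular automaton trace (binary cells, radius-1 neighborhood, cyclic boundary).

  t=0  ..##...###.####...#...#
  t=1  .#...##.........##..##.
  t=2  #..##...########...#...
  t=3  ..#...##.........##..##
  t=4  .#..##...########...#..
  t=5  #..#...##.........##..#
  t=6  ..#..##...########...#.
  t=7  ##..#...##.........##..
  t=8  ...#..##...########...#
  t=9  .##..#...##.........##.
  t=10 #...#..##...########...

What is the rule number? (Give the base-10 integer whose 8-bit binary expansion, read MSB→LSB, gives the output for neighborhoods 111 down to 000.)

3

  nb ###: next=.  (t=0,i=8, bit7=0)
  nb ##.: next=.  (t=0,i=3, bit6=0)
  nb #.#: next=.  (t=0,i=10, bit5=0)
  nb #..: next=.  (t=0,i=0, bit4=0)
  nb .##: next=.  (t=0,i=2, bit3=0)
  nb .#.: next=.  (t=0,i=18, bit2=0)
  nb ..#: next=#  (t=0,i=1, bit1=1)
  nb ...: next=#  (t=0,i=5, bit0=1)
  bits 00000011 = 3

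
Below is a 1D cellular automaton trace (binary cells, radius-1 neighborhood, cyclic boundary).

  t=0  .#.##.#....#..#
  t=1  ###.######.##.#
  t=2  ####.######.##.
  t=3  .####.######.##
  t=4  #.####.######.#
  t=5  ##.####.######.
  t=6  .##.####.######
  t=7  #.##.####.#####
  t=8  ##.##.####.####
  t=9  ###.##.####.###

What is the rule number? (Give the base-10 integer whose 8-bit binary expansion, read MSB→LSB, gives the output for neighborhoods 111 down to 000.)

245

  ###|#  b7=1 t=1,i=0
  ##.|#  b6=1 t=0,i=4
  #.#|#  b5=1 t=0,i=0
  #..|#  b4=1 t=0,i=7
  .##|.  b3=0 t=0,i=3
  .#.|#  b2=1 t=0,i=1
  ..#|.  b1=0 t=0,i=10
  ...|#  b0=1 t=0,i=8
  bits 11110101 = 245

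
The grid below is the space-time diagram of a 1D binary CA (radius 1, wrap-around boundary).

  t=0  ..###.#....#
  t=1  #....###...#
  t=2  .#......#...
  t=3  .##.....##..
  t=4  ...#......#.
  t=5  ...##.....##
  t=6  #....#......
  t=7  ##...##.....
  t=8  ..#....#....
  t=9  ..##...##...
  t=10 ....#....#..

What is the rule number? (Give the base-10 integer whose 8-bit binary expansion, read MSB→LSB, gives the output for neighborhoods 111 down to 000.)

52

  nb ###: next=.  (t=0,i=3, bit7=0)
  nb ##.: next=.  (t=0,i=4, bit6=0)
  nb #.#: next=#  (t=0,i=5, bit5=1)
  nb #..: next=#  (t=0,i=0, bit4=1)
  nb .##: next=.  (t=0,i=2, bit3=0)
  nb .#.: next=#  (t=0,i=6, bit2=1)
  nb ..#: next=.  (t=0,i=1, bit1=0)
  nb ...: next=.  (t=0,i=8, bit0=0)
  bits 00110100 = 52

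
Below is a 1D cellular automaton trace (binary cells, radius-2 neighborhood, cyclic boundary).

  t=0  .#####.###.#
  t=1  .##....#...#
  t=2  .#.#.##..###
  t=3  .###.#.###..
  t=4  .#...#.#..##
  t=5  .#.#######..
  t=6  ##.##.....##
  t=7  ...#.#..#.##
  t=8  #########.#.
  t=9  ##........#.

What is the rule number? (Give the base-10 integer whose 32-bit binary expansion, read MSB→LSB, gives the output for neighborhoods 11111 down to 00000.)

  nb #####: next=.  (t=0,i=3, bit31=0)
  nb ####.: next=.  (t=0,i=4, bit30=0)
  nb ###.#: next=.  (t=0,i=5, bit29=0)
  nb ###..: next=.  (t=3,i=9, bit28=0)
  nb ##.##: next=.  (t=0,i=6, bit27=0)
  nb ##.#.: next=.  (t=0,i=10, bit26=0)
  nb ##..#: next=#  (t=2,i=7, bit25=1)
  nb ##...: next=#  (t=1,i=3, bit24=1)
  nb #.###: next=#  (t=0,i=1, bit23=1)
  nb #.##.: next=#  (t=1,i=1, bit22=1)
  nb #.#.#: next=#  (t=0,i=11, bit21=1)
  nb #.#..: next=#  (t=4,i=1, bit20=1)
  nb #..##: next=#  (t=2,i=8, bit19=1)
  nb #..#.: next=#  (t=7,i=7, bit18=1)
  nb #...#: next=#  (t=1,i=9, bit17=1)
  nb #....: next=.  (t=1,i=4, bit16=0)
  nb .####: next=#  (t=0,i=2, bit15=1)
  nb .###.: next=.  (t=0,i=8, bit14=0)
  nb .##.#: next=.  (t=4,i=11, bit13=0)
  nb .##..: next=.  (t=1,i=2, bit12=0)
  nb .#.##: next=.  (t=0,i=0, bit11=0)
  nb .#.#.: next=#  (t=2,i=2, bit10=1)
  nb .#..#: next=#  (t=4,i=8, bit9=1)
  nb .#...: next=.  (t=1,i=8, bit8=0)
  nb ..###: next=#  (t=2,i=9, bit7=1)
  nb ..##.: next=.  (t=4,i=10, bit6=0)
  nb ..#.#: next=#  (t=1,i=11, bit5=1)
  nb ..#..: next=.  (t=1,i=7, bit4=0)
  nb ...##: next=.  (t=3,i=0, bit3=0)
  nb ...#.: next=#  (t=1,i=6, bit2=1)
  nb ....#: next=#  (t=1,i=5, bit1=1)
  nb .....: next=.  (t=6,i=7, bit0=0)
  bits 00000011111111101000011010100110 = 67012262

67012262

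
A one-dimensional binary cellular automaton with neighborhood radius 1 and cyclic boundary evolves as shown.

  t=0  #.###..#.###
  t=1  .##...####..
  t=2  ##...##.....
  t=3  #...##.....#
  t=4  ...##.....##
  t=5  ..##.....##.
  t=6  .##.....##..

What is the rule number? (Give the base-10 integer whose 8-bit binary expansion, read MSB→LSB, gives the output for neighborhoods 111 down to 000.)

46

  ### -> .   bit 7 = 0  t=0,i=3
  ##. -> .   bit 6 = 0  t=0,i=0
  #.# -> #   bit 5 = 1  t=0,i=1
  #.. -> .   bit 4 = 0  t=0,i=5
  .## -> #   bit 3 = 1  t=0,i=2
  .#. -> #   bit 2 = 1  t=0,i=7
  ..# -> #   bit 1 = 1  t=0,i=6
  ... -> .   bit 0 = 0  t=1,i=4
  bits 00101110 = 46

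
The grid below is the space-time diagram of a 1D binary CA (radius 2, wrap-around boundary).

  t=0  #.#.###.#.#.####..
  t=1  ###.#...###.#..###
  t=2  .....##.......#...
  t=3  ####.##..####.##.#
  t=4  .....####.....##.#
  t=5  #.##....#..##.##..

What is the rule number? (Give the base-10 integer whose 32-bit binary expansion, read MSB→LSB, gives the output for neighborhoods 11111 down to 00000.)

  ##### -> .   bit 31 = 0  t=1,i=0
  ####. -> .   bit 30 = 0  t=0,i=14
  ###.# -> .   bit 29 = 0  t=0,i=6
  ###.. -> #   bit 28 = 1  t=0,i=15
  ##.## -> .   bit 27 = 0  t=3,i=4
  ##.#. -> .   bit 26 = 0  t=0,i=7
  ##..# -> #   bit 25 = 1  t=0,i=16
  ##... -> .   bit 24 = 0  t=2,i=7
  #.### -> #   bit 23 = 1  t=0,i=4
  #.##. -> #   bit 22 = 1  t=3,i=5
  #.#.# -> #   bit 21 = 1  t=0,i=2
  #.#.. -> .   bit 20 = 0  t=1,i=4
  #..## -> #   bit 19 = 1  t=1,i=14
  #..#. -> #   bit 18 = 1  t=0,i=17
  #...# -> #   bit 17 = 1  t=1,i=6
  #.... -> .   bit 16 = 0  t=2,i=8
  .#### -> .   bit 15 = 0  t=0,i=13
  .###. -> .   bit 14 = 0  t=0,i=5
  .##.# -> #   bit 13 = 1  t=3,i=15
  .##.. -> #   bit 12 = 1  t=2,i=6
  .#.## -> .   bit 11 = 0  t=0,i=3
  .#.#. -> #   bit 10 = 1  t=0,i=1
  .#..# -> .   bit 9 = 0  t=1,i=13
  .#... -> #   bit 8 = 1  t=1,i=5
  ..### -> .   bit 7 = 0  t=1,i=8
  ..##. -> #   bit 6 = 1  t=2,i=5
  ..#.# -> #   bit 5 = 1  t=0,i=0
  ..#.. -> #   bit 4 = 1  t=2,i=14
  ...## -> .   bit 3 = 0  t=1,i=7
  ...#. -> .   bit 2 = 0  t=2,i=13
  ....# -> #   bit 1 = 1  t=2,i=3
  ..... -> #   bit 0 = 1  t=2,i=0
  bits 00010010111011100011010101110011 = 317601139

317601139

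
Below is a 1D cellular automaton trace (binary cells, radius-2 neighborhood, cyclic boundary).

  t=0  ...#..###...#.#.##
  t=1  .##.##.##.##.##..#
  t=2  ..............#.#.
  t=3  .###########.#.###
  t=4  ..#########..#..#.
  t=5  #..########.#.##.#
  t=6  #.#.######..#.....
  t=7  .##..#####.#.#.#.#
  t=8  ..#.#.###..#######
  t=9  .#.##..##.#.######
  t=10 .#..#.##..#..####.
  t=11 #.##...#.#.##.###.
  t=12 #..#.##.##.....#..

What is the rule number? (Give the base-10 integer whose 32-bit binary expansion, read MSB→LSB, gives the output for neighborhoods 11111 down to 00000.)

3493779269

  nb #####: next=#  (t=3,i=3, bit31=1)
  nb ####.: next=#  (t=3,i=10, bit30=1)
  nb ###.#: next=.  (t=3,i=11, bit29=0)
  nb ###..: next=#  (t=0,i=8, bit28=1)
  nb ##.##: next=.  (t=1,i=3, bit27=0)
  nb ##.#.: next=.  (t=3,i=12, bit26=0)
  nb ##..#: next=.  (t=1,i=15, bit25=0)
  nb ##...: next=.  (t=0,i=0, bit24=0)
  nb #.###: next=.  (t=3,i=1, bit23=0)
  nb #.##.: next=.  (t=0,i=16, bit22=0)
  nb #.#.#: next=#  (t=0,i=14, bit21=1)
  nb #.#..: next=#  (t=2,i=16, bit20=1)
  nb #..##: next=#  (t=0,i=5, bit19=1)
  nb #..#.: next=#  (t=1,i=16, bit18=1)
  nb #...#: next=#  (t=0,i=1, bit17=1)
  nb #....: next=.  (t=2,i=0, bit16=0)
  nb .####: next=#  (t=3,i=2, bit15=1)
  nb .###.: next=#  (t=0,i=7, bit14=1)
  nb .##.#: next=.  (t=1,i=2, bit13=0)
  nb .##..: next=#  (t=0,i=17, bit12=1)
  nb .#.##: next=.  (t=0,i=15, bit11=0)
  nb .#.#.: next=#  (t=0,i=13, bit10=1)
  nb .#..#: next=#  (t=0,i=4, bit9=1)
  nb .#...: next=#  (t=2,i=17, bit8=1)
  nb ..###: next=.  (t=0,i=6, bit7=0)
  nb ..##.: next=#  (t=9,i=7, bit6=1)
  nb ..#.#: next=.  (t=0,i=12, bit5=0)
  nb ..#..: next=.  (t=0,i=3, bit4=0)
  nb ...##: next=.  (t=4,i=1, bit3=0)
  nb ...#.: next=#  (t=0,i=2, bit2=1)
  nb ....#: next=.  (t=2,i=12, bit1=0)
  nb .....: next=#  (t=2,i=1, bit0=1)
  bits 11010000001111101101011101000101 = 3493779269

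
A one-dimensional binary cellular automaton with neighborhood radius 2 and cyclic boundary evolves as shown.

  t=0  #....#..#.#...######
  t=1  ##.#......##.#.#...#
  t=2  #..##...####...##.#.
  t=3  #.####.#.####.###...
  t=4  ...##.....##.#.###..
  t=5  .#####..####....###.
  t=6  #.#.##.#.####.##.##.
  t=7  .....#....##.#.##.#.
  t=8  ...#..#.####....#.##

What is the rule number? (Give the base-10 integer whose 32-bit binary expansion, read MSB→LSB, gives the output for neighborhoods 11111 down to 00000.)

1494806858

  ##### -> .   bit 31 = 0  t=0,i=16
  ####. -> #   bit 30 = 1  t=0,i=19
  ###.# -> .   bit 29 = 0  t=1,i=1
  ###.. -> #   bit 28 = 1  t=0,i=0
  ##.## -> #   bit 27 = 1  t=3,i=13
  ##.#. -> .   bit 26 = 0  t=1,i=2
  ##..# -> .   bit 25 = 0  t=5,i=6
  ##... -> #   bit 24 = 1  t=0,i=1
  #.### -> .   bit 23 = 0  t=3,i=2
  #.##. -> .   bit 22 = 0  t=6,i=4
  #.#.# -> .   bit 21 = 0  t=1,i=13
  #.#.. -> #   bit 20 = 1  t=0,i=10
  #..## -> #   bit 19 = 1  t=2,i=2
  #..#. -> .   bit 18 = 0  t=0,i=7
  #...# -> .   bit 17 = 0  t=0,i=12
  #.... -> .   bit 16 = 0  t=0,i=2
  .#### -> #   bit 15 = 1  t=0,i=15
  .###. -> #   bit 14 = 1  t=1,i=0
  .##.# -> #   bit 13 = 1  t=1,i=11
  .##.. -> #   bit 12 = 1  t=2,i=4
  .#.## -> .   bit 11 = 0  t=3,i=1
  .#.#. -> .   bit 10 = 0  t=0,i=9
  .#..# -> .   bit 9 = 0  t=0,i=6
  .#... -> #   bit 8 = 1  t=0,i=11
  ..### -> .   bit 7 = 0  t=0,i=14
  ..##. -> #   bit 6 = 1  t=1,i=10
  ..#.# -> .   bit 5 = 0  t=0,i=8
  ..#.. -> .   bit 4 = 0  t=0,i=5
  ...## -> #   bit 3 = 1  t=0,i=13
  ...#. -> .   bit 2 = 0  t=0,i=4
  ....# -> #   bit 1 = 1  t=0,i=3
  ..... -> .   bit 0 = 0  t=1,i=6
  bits 01011001000110001111000101001010 = 1494806858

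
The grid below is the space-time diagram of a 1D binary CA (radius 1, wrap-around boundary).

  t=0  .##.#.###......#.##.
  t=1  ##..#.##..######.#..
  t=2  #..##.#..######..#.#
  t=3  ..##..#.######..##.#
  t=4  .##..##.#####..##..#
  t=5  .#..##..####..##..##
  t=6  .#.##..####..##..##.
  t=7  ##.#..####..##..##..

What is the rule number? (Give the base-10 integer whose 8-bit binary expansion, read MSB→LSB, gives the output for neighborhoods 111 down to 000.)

  ###|#  b7=1 t=0,i=7
  ##.|.  b6=0 t=0,i=2
  #.#|.  b5=0 t=0,i=3
  #..|.  b4=0 t=0,i=9
  .##|#  b3=1 t=0,i=1
  .#.|#  b2=1 t=0,i=4
  ..#|#  b1=1 t=0,i=0
  ...|#  b0=1 t=0,i=10
  bits 10001111 = 143

143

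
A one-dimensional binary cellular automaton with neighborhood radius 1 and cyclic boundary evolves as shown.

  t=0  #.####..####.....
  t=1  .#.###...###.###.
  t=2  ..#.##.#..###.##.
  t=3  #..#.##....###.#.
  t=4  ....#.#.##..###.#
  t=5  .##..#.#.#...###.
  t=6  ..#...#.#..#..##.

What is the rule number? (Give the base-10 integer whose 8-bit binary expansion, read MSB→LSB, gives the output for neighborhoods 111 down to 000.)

  [7] ### => #  t=0,i=3
  [6] ##. => #  t=0,i=5
  [5] #.# => #  t=0,i=1
  [4] #.. => .  t=0,i=6
  [3] .## => .  t=0,i=2
  [2] .#. => .  t=0,i=0
  [1] ..# => .  t=0,i=7
  [0] ... => #  t=0,i=13
  bits 11100001 = 225

225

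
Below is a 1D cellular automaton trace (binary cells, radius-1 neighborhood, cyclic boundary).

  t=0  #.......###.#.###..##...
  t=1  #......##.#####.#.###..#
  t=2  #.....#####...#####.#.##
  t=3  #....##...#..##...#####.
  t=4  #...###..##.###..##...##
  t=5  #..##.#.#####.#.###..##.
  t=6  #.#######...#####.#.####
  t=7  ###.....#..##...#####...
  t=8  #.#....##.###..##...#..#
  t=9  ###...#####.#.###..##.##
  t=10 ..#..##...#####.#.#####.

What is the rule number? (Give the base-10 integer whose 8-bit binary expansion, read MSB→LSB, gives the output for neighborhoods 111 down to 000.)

  ### -> .   bit 7 = 0  t=0,i=9
  ##. -> #   bit 6 = 1  t=0,i=10
  #.# -> #   bit 5 = 1  t=0,i=11
  #.. -> .   bit 4 = 0  t=0,i=1
  .## -> #   bit 3 = 1  t=0,i=8
  .#. -> #   bit 2 = 1  t=0,i=0
  ..# -> #   bit 1 = 1  t=0,i=7
  ... -> .   bit 0 = 0  t=0,i=2
  bits 01101110 = 110

110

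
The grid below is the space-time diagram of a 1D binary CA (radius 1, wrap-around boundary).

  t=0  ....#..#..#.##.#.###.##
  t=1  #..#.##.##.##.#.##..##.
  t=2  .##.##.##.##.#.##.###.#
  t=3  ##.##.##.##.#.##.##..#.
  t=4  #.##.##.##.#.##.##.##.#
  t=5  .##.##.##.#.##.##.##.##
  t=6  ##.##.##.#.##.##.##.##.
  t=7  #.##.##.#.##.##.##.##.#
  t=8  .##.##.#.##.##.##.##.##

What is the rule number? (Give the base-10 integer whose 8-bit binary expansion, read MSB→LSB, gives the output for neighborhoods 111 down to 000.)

58

  ### -> .   bit 7 = 0  t=0,i=18
  ##. -> .   bit 6 = 0  t=0,i=13
  #.# -> #   bit 5 = 1  t=0,i=11
  #.. -> #   bit 4 = 1  t=0,i=0
  .## -> #   bit 3 = 1  t=0,i=12
  .#. -> .   bit 2 = 0  t=0,i=4
  ..# -> #   bit 1 = 1  t=0,i=3
  ... -> .   bit 0 = 0  t=0,i=1
  bits 00111010 = 58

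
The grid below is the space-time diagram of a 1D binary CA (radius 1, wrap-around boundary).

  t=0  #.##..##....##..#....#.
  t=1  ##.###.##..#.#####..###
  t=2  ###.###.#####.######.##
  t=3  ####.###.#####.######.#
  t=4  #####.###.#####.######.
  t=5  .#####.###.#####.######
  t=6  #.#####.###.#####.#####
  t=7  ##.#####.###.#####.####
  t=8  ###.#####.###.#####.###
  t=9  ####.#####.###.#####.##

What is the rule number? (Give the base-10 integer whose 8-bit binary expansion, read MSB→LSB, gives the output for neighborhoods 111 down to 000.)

  [7] ### => #  t=1,i=0
  [6] ##. => #  t=0,i=3
  [5] #.# => #  t=0,i=1
  [4] #.. => #  t=0,i=4
  [3] .## => .  t=0,i=2
  [2] .#. => #  t=0,i=0
  [1] ..# => #  t=0,i=5
  [0] ... => .  t=0,i=9
  bits 11110110 = 246

246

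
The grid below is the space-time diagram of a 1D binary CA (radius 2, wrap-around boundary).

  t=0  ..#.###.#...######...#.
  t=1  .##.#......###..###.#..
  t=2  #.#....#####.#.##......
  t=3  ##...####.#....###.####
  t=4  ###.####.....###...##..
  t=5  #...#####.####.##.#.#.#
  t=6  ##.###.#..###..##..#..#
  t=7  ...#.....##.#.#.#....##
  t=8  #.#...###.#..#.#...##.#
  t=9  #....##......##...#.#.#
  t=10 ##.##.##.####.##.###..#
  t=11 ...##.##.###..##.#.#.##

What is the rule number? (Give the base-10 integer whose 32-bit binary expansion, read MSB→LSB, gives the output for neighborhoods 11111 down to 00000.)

  [31] ##### => .  t=0,i=14
  [30] ####. => #  t=0,i=16
  [29] ###.# => .  t=0,i=6
  [28] ###.. => #  t=0,i=17
  [27] ##.## => .  t=3,i=18
  [26] ##.#. => .  t=0,i=7
  [25] ##..# => .  t=1,i=14
  [24] ##... => #  t=0,i=18
  [23] #.### => #  t=0,i=4
  [22] #.##. => #  t=2,i=15
  [21] #.#.# => .  t=2,i=13
  [20] #.#.. => .  t=0,i=8
  [19] #..## => #  t=1,i=15
  [18] #..#. => .  t=6,i=18
  [17] #...# => .  t=0,i=0
  [16] #.... => .  t=1,i=6
  [15] .#### => #  t=0,i=13
  [14] .###. => .  t=0,i=5
  [13] .##.# => #  t=1,i=2
  [12] .##.. => #  t=2,i=16
  [11] .#.## => .  t=0,i=3
  [10] .#.#. => #  t=2,i=1
  [9] .#..# => .  t=6,i=8
  [8] .#... => .  t=0,i=9
  [7] ..### => #  t=0,i=12
  [6] ..##. => .  t=1,i=1
  [5] ..#.# => #  t=0,i=2
  [4] ..#.. => .  t=0,i=21
  [3] ...## => #  t=0,i=11
  [2] ...#. => #  t=0,i=1
  [1] ....# => #  t=1,i=9
  [0] ..... => #  t=1,i=7
  bits 01010001110010001011010010101111 = 1372107951

1372107951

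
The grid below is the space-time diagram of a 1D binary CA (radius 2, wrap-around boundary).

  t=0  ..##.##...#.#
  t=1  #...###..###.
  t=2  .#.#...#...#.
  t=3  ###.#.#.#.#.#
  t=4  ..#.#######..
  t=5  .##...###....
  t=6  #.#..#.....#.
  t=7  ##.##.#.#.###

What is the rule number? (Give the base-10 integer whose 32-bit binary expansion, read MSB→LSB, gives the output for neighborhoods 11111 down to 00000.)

2858686253

  [31] ##### => #  t=4,i=6
  [30] ####. => .  t=3,i=1
  [29] ###.# => #  t=1,i=11
  [28] ###.. => .  t=1,i=6
  [27] ##.## => #  t=0,i=4
  [26] ##.#. => .  t=1,i=12
  [25] ##..# => #  t=1,i=7
  [24] ##... => .  t=0,i=7
  [23] #.### => .  t=3,i=12
  [22] #.##. => #  t=0,i=5
  [21] #.#.# => #  t=3,i=4
  [20] #.#.. => .  t=0,i=12
  [19] #..## => .  t=0,i=1
  [18] #..#. => #  t=2,i=0
  [17] #...# => .  t=0,i=8
  [16] #.... => .  t=4,i=12
  [15] .#### => .  t=3,i=0
  [14] .###. => .  t=1,i=5
  [13] .##.# => .  t=0,i=3
  [12] .##.. => #  t=0,i=6
  [11] .#.## => .  t=3,i=11
  [10] .#.#. => #  t=0,i=11
  [9] .#..# => #  t=0,i=0
  [8] .#... => #  t=1,i=1
  [7] ..### => .  t=1,i=4
  [6] ..##. => .  t=0,i=2
  [5] ..#.# => #  t=0,i=10
  [4] ..#.. => .  t=2,i=7
  [3] ...## => #  t=1,i=3
  [2] ...#. => #  t=0,i=9
  [1] ....# => .  t=4,i=0
  [0] ..... => #  t=5,i=11
  bits 10101010011001000001011100101101 = 2858686253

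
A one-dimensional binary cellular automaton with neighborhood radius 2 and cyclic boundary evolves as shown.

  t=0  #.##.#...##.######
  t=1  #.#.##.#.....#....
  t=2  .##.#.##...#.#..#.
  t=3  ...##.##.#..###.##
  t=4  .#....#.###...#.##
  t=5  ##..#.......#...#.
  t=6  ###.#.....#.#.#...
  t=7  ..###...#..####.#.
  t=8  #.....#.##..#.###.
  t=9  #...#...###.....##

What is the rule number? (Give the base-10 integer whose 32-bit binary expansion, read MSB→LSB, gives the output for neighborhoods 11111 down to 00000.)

645043730

  nb #####: next=.  (t=0,i=14, bit31=0)
  nb ####.: next=.  (t=0,i=17, bit30=0)
  nb ###.#: next=#  (t=0,i=0, bit29=1)
  nb ###..: next=.  (t=4,i=10, bit28=0)
  nb ##.##: next=.  (t=0,i=1, bit27=0)
  nb ##.#.: next=#  (t=0,i=4, bit26=1)
  nb ##..#: next=#  (t=5,i=2, bit25=1)
  nb ##...: next=.  (t=2,i=8, bit24=0)
  nb #.###: next=.  (t=0,i=12, bit23=0)
  nb #.##.: next=#  (t=0,i=2, bit22=1)
  nb #.#.#: next=#  (t=1,i=2, bit21=1)
  nb #.#..: next=#  (t=0,i=5, bit20=1)
  nb #..##: next=.  (t=2,i=0, bit19=0)
  nb #..#.: next=.  (t=2,i=15, bit18=0)
  nb #...#: next=#  (t=0,i=7, bit17=1)
  nb #....: next=.  (t=1,i=9, bit16=0)
  nb .####: next=#  (t=0,i=13, bit15=1)
  nb .###.: next=.  (t=3,i=13, bit14=0)
  nb .##.#: next=.  (t=0,i=3, bit13=0)
  nb .##..: next=#  (t=2,i=7, bit12=1)
  nb .#.##: next=.  (t=1,i=3, bit11=0)
  nb .#.#.: next=#  (t=1,i=1, bit10=1)
  nb .#..#: next=#  (t=2,i=14, bit9=1)
  nb .#...: next=.  (t=0,i=6, bit8=0)
  nb ..###: next=.  (t=3,i=12, bit7=0)
  nb ..##.: next=.  (t=0,i=9, bit6=0)
  nb ..#.#: next=.  (t=1,i=0, bit5=0)
  nb ..#..: next=#  (t=1,i=13, bit4=1)
  nb ...##: next=.  (t=0,i=8, bit3=0)
  nb ...#.: next=.  (t=1,i=12, bit2=0)
  nb ....#: next=#  (t=1,i=11, bit1=1)
  nb .....: next=.  (t=1,i=10, bit0=0)
  bits 00100110011100101001011000010010 = 645043730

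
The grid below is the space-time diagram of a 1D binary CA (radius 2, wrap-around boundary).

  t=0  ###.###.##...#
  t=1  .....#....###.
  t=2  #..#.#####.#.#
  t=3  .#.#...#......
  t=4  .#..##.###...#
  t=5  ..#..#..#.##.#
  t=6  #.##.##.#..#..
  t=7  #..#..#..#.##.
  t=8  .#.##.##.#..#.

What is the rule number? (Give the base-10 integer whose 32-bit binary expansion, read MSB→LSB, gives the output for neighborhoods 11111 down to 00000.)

  ##### -> #   bit 31 = 1  t=2,i=7
  ####. -> .   bit 30 = 0  t=0,i=1
  ###.# -> .   bit 29 = 0  t=0,i=2
  ###.. -> .   bit 28 = 0  t=1,i=12
  ##.## -> .   bit 27 = 0  t=0,i=3
  ##.#. -> .   bit 26 = 0  t=2,i=10
  ##..# -> #   bit 25 = 1  t=2,i=1
  ##... -> #   bit 24 = 1  t=0,i=10
  #.### -> .   bit 23 = 0  t=0,i=4
  #.##. -> .   bit 22 = 0  t=0,i=8
  #.#.# -> .   bit 21 = 0  t=2,i=11
  #.#.. -> .   bit 20 = 0  t=3,i=3
  #..## -> .   bit 19 = 0  t=4,i=3
  #..#. -> .   bit 18 = 0  t=2,i=2
  #...# -> #   bit 17 = 1  t=0,i=11
  #.... -> #   bit 16 = 1  t=1,i=0
  .#### -> .   bit 15 = 0  t=0,i=0
  .###. -> #   bit 14 = 1  t=0,i=5
  .##.# -> #   bit 13 = 1  t=4,i=5
  .##.. -> .   bit 12 = 0  t=0,i=9
  .#.## -> .   bit 11 = 0  t=2,i=4
  .#.#. -> .   bit 10 = 0  t=3,i=2
  .#..# -> #   bit 9 = 1  t=4,i=2
  .#... -> #   bit 8 = 1  t=1,i=6
  ..### -> .   bit 7 = 0  t=0,i=13
  ..##. -> .   bit 6 = 0  t=4,i=4
  ..#.# -> #   bit 5 = 1  t=2,i=3
  ..#.. -> #   bit 4 = 1  t=1,i=5
  ...## -> #   bit 3 = 1  t=0,i=12
  ...#. -> .   bit 2 = 0  t=1,i=4
  ....# -> #   bit 1 = 1  t=1,i=3
  ..... -> .   bit 0 = 0  t=1,i=1
  bits 10000011000000110110001100111010 = 2198037306

2198037306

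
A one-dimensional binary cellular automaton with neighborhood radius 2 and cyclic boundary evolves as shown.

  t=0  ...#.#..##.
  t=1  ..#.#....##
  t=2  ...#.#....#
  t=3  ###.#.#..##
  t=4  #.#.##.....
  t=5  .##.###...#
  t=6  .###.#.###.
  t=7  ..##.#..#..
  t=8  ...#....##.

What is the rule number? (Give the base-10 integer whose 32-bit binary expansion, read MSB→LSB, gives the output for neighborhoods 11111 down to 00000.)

2841802004

  nb #####: next=#  (t=3,i=0, bit31=1)
  nb ####.: next=.  (t=3,i=1, bit30=0)
  nb ###.#: next=#  (t=3,i=2, bit29=1)
  nb ###..: next=.  (t=5,i=6, bit28=0)
  nb ##.##: next=#  (t=5,i=3, bit27=1)
  nb ##.#.: next=.  (t=3,i=3, bit26=0)
  nb ##..#: next=.  (t=1,i=0, bit25=0)
  nb ##...: next=#  (t=0,i=10, bit24=1)
  nb #.###: next=.  (t=5,i=4, bit23=0)
  nb #.##.: next=#  (t=4,i=4, bit22=1)
  nb #.#.#: next=#  (t=3,i=4, bit21=1)
  nb #.#..: next=.  (t=0,i=5, bit20=0)
  nb #..##: next=.  (t=0,i=7, bit19=0)
  nb #..#.: next=.  (t=1,i=1, bit18=0)
  nb #...#: next=#  (t=2,i=1, bit17=1)
  nb #....: next=.  (t=0,i=0, bit16=0)
  nb .####: next=.  (t=3,i=10, bit15=0)
  nb .###.: next=#  (t=5,i=5, bit14=1)
  nb .##.#: next=#  (t=5,i=2, bit13=1)
  nb .##..: next=#  (t=0,i=9, bit12=1)
  nb .#.##: next=.  (t=4,i=3, bit11=0)
  nb .#.#.: next=#  (t=0,i=4, bit10=1)
  nb .#..#: next=.  (t=0,i=6, bit9=0)
  nb .#...: next=#  (t=1,i=5, bit8=1)
  nb ..###: next=.  (t=3,i=9, bit7=0)
  nb ..##.: next=.  (t=0,i=8, bit6=0)
  nb ..#.#: next=.  (t=0,i=3, bit5=0)
  nb ..#..: next=#  (t=2,i=10, bit4=1)
  nb ...##: next=.  (t=1,i=8, bit3=0)
  nb ...#.: next=#  (t=0,i=2, bit2=1)
  nb ....#: next=.  (t=0,i=1, bit1=0)
  nb .....: next=.  (t=4,i=8, bit0=0)
  bits 10101001011000100111010100010100 = 2841802004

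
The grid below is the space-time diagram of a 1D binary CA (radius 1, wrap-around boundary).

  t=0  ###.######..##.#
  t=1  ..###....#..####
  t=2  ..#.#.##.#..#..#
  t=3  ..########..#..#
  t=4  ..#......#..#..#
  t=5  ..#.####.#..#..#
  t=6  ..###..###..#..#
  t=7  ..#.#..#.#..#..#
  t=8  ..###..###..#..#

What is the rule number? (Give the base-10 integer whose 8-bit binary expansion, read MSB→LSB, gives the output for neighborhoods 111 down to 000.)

  nb ###: next=.  (t=0,i=0, bit7=0)
  nb ##.: next=#  (t=0,i=2, bit6=1)
  nb #.#: next=#  (t=0,i=3, bit5=1)
  nb #..: next=.  (t=0,i=10, bit4=0)
  nb .##: next=#  (t=0,i=4, bit3=1)
  nb .#.: next=#  (t=1,i=9, bit2=1)
  nb ..#: next=.  (t=0,i=11, bit1=0)
  nb ...: next=#  (t=1,i=6, bit0=1)
  bits 01101101 = 109

109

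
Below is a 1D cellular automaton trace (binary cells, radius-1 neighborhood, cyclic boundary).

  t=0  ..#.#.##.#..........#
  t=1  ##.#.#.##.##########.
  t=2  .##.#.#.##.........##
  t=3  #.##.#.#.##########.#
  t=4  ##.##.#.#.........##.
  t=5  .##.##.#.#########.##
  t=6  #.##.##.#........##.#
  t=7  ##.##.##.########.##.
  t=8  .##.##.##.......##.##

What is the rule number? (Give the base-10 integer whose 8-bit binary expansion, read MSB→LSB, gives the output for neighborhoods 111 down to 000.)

115

  nb ###: next=.  (t=1,i=11, bit7=0)
  nb ##.: next=#  (t=0,i=7, bit6=1)
  nb #.#: next=#  (t=0,i=3, bit5=1)
  nb #..: next=#  (t=0,i=0, bit4=1)
  nb .##: next=.  (t=0,i=6, bit3=0)
  nb .#.: next=.  (t=0,i=2, bit2=0)
  nb ..#: next=#  (t=0,i=1, bit1=1)
  nb ...: next=#  (t=0,i=11, bit0=1)
  bits 01110011 = 115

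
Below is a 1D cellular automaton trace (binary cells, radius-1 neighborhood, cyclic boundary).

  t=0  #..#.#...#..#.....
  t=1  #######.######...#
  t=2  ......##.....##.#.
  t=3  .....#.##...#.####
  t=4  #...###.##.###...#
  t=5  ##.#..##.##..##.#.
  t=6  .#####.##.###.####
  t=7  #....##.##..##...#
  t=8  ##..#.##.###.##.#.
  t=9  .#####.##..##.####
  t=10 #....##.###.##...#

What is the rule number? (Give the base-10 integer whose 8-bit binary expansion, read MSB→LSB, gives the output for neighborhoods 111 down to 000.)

  ###|.  b7=0 t=1,i=0
  ##.|#  b6=1 t=1,i=6
  #.#|#  b5=1 t=0,i=4
  #..|#  b4=1 t=0,i=1
  .##|.  b3=0 t=1,i=8
  .#.|#  b2=1 t=0,i=0
  ..#|#  b1=1 t=0,i=2
  ...|.  b0=0 t=0,i=7
  bits 01110110 = 118

118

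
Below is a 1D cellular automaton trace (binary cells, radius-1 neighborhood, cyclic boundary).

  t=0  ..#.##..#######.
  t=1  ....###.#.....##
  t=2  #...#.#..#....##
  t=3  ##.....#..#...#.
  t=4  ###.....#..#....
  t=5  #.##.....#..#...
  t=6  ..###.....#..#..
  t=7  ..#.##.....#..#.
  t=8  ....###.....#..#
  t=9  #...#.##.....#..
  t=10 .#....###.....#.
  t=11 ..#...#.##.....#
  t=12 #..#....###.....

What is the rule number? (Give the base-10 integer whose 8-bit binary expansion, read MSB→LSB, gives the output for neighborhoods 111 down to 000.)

88

  ### -> .   bit 7 = 0  t=0,i=9
  ##. -> #   bit 6 = 1  t=0,i=5
  #.# -> .   bit 5 = 0  t=0,i=3
  #.. -> #   bit 4 = 1  t=0,i=6
  .## -> #   bit 3 = 1  t=0,i=4
  .#. -> .   bit 2 = 0  t=0,i=2
  ..# -> .   bit 1 = 0  t=0,i=1
  ... -> .   bit 0 = 0  t=0,i=0
  bits 01011000 = 88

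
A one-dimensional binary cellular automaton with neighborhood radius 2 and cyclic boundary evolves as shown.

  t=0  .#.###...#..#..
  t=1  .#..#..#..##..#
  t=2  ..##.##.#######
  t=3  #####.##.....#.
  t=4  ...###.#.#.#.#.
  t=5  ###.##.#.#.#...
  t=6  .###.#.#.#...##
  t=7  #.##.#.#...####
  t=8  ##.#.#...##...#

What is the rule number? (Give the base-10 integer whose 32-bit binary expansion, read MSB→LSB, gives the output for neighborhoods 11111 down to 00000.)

  [31] ##### => .  t=2,i=10
  [30] ####. => #  t=2,i=13
  [29] ###.# => #  t=3,i=4
  [28] ###.. => .  t=0,i=5
  [27] ##.## => #  t=2,i=4
  [26] ##.#. => .  t=4,i=6
  [25] ##..# => #  t=1,i=12
  [24] ##... => .  t=0,i=6
  [23] #.### => .  t=0,i=3
  [22] #.##. => .  t=2,i=5
  [21] #.#.# => #  t=4,i=7
  [20] #.#.. => .  t=1,i=1
  [19] #..## => #  t=1,i=9
  [18] #..#. => #  t=0,i=11
  [17] #...# => #  t=0,i=7
  [16] #.... => #  t=3,i=9
  [15] .#### => .  t=2,i=9
  [14] .###. => #  t=0,i=4
  [13] .##.# => #  t=2,i=3
  [12] .##.. => #  t=1,i=11
  [11] .#.## => .  t=0,i=2
  [10] .#.#. => .  t=1,i=0
  [9] .#..# => #  t=0,i=10
  [8] .#... => .  t=0,i=13
  [7] ..### => .  t=4,i=3
  [6] ..##. => #  t=1,i=10
  [5] ..#.# => #  t=0,i=1
  [4] ..#.. => .  t=0,i=9
  [3] ...## => #  t=4,i=2
  [2] ...#. => .  t=0,i=0
  [1] ....# => #  t=3,i=11
  [0] ..... => .  t=3,i=10
  bits 01101010001011110111001001101010 = 1781494378

1781494378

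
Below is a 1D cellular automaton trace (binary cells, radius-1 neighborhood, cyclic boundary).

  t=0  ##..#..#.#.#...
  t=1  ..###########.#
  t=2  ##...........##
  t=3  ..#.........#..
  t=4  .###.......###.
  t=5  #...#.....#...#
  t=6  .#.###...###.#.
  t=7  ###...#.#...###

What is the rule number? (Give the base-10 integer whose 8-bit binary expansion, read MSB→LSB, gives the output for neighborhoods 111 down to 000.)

  nb ###: next=.  (t=1,i=3, bit7=0)
  nb ##.: next=.  (t=0,i=1, bit6=0)
  nb #.#: next=#  (t=0,i=8, bit5=1)
  nb #..: next=#  (t=0,i=2, bit4=1)
  nb .##: next=.  (t=0,i=0, bit3=0)
  nb .#.: next=#  (t=0,i=4, bit2=1)
  nb ..#: next=#  (t=0,i=3, bit1=1)
  nb ...: next=.  (t=0,i=13, bit0=0)
  bits 00110110 = 54

54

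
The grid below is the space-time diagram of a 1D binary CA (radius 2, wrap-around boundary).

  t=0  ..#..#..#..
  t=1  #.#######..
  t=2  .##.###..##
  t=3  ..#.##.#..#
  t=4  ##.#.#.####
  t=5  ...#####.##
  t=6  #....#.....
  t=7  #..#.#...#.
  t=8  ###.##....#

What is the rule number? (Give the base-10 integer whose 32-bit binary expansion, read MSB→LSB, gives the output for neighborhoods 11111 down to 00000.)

2209639954

  #####|#  b31=1 t=1,i=4
  ####.|.  b30=0 t=1,i=7
  ###.#|.  b29=0 t=4,i=1
  ###..|.  b28=0 t=1,i=8
  ##.##|.  b27=0 t=2,i=0
  ##.#.|.  b26=0 t=3,i=6
  ##..#|#  b25=1 t=1,i=9
  ##...|#  b24=1 t=5,i=0
  #.###|#  b23=1 t=1,i=2
  #.##.|.  b22=0 t=2,i=1
  #.#.#|#  b21=1 t=4,i=3
  #.#..|#  b20=1 t=3,i=7
  #..##|.  b19=0 t=2,i=8
  #..#.|#  b18=1 t=0,i=4
  #...#|.  b17=0 t=5,i=1
  #....|.  b16=0 t=0,i=10
  .####|.  b15=0 t=1,i=3
  .###.|#  b14=1 t=2,i=5
  .##.#|#  b13=1 t=2,i=2
  .##..|.  b12=0 t=5,i=10
  .#.##|#  b11=1 t=1,i=1
  .#.#.|#  b10=1 t=4,i=4
  .#..#|#  b9=1 t=0,i=3
  .#...|.  b8=0 t=0,i=9
  ..###|.  b7=0 t=5,i=3
  ..##.|.  b6=0 t=2,i=9
  ..#.#|.  b5=0 t=1,i=0
  ..#..|#  b4=1 t=0,i=2
  ...##|.  b3=0 t=5,i=2
  ...#.|.  b2=0 t=0,i=1
  ....#|#  b1=1 t=0,i=0
  .....|.  b0=0 t=6,i=8
  bits 10000011101101000110111000010010 = 2209639954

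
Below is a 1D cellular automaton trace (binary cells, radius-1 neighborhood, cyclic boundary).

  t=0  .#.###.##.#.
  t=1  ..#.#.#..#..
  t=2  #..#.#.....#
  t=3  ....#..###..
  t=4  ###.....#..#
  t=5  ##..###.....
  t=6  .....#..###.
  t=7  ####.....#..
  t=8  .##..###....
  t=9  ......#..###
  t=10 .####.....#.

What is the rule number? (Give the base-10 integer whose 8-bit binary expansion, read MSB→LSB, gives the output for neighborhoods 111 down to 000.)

161

  nb ###: next=#  (t=0,i=4, bit7=1)
  nb ##.: next=.  (t=0,i=5, bit6=0)
  nb #.#: next=#  (t=0,i=2, bit5=1)
  nb #..: next=.  (t=0,i=11, bit4=0)
  nb .##: next=.  (t=0,i=3, bit3=0)
  nb .#.: next=.  (t=0,i=1, bit2=0)
  nb ..#: next=.  (t=0,i=0, bit1=0)
  nb ...: next=#  (t=1,i=0, bit0=1)
  bits 10100001 = 161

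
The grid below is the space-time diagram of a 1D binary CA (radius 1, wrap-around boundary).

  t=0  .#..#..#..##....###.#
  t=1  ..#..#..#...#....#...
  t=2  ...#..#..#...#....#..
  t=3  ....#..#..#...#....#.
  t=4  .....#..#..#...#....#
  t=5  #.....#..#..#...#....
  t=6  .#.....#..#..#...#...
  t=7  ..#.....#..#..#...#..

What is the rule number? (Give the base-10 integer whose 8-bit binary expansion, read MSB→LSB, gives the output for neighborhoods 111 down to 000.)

  ###|#  b7=1 t=0,i=17
  ##.|.  b6=0 t=0,i=11
  #.#|.  b5=0 t=0,i=0
  #..|#  b4=1 t=0,i=2
  .##|.  b3=0 t=0,i=10
  .#.|.  b2=0 t=0,i=1
  ..#|.  b1=0 t=0,i=3
  ...|.  b0=0 t=0,i=13
  bits 10010000 = 144

144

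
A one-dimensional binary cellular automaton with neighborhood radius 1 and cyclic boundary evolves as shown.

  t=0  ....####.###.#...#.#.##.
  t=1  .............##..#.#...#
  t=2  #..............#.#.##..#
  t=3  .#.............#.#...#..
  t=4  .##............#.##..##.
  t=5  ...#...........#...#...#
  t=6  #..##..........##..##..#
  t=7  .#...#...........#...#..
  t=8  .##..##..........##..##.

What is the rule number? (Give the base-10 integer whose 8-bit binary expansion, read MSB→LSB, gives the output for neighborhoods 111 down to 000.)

  [7] ### => .  t=0,i=5
  [6] ##. => .  t=0,i=7
  [5] #.# => .  t=0,i=8
  [4] #.. => #  t=0,i=14
  [3] .## => .  t=0,i=4
  [2] .#. => #  t=0,i=13
  [1] ..# => .  t=0,i=3
  [0] ... => .  t=0,i=0
  bits 00010100 = 20

20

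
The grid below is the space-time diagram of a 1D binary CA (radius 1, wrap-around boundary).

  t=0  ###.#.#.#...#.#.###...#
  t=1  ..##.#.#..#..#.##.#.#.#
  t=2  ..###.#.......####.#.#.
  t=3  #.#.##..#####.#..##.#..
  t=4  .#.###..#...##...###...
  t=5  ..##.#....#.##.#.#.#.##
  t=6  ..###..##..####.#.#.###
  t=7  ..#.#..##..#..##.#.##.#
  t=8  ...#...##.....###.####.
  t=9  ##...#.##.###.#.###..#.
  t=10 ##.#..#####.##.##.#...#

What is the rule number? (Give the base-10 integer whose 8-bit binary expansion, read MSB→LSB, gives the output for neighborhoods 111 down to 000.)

105

  ### -> .   bit 7 = 0  t=0,i=0
  ##. -> #   bit 6 = 1  t=0,i=2
  #.# -> #   bit 5 = 1  t=0,i=3
  #.. -> .   bit 4 = 0  t=0,i=9
  .## -> #   bit 3 = 1  t=0,i=16
  .#. -> .   bit 2 = 0  t=0,i=4
  ..# -> .   bit 1 = 0  t=0,i=11
  ... -> #   bit 0 = 1  t=0,i=10
  bits 01101001 = 105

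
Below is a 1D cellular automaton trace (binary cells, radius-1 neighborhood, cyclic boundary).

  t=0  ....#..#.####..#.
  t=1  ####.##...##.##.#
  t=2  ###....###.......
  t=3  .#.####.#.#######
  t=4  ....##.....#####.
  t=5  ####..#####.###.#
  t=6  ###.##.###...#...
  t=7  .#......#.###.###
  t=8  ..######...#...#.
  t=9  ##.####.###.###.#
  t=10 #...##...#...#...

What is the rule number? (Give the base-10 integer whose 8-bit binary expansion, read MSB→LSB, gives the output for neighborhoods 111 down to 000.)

  ### -> #   bit 7 = 1  t=0,i=10
  ##. -> .   bit 6 = 0  t=0,i=12
  #.# -> .   bit 5 = 0  t=0,i=8
  #.. -> #   bit 4 = 1  t=0,i=5
  .## -> .   bit 3 = 0  t=0,i=9
  .#. -> .   bit 2 = 0  t=0,i=4
  ..# -> #   bit 1 = 1  t=0,i=3
  ... -> #   bit 0 = 1  t=0,i=0
  bits 10010011 = 147

147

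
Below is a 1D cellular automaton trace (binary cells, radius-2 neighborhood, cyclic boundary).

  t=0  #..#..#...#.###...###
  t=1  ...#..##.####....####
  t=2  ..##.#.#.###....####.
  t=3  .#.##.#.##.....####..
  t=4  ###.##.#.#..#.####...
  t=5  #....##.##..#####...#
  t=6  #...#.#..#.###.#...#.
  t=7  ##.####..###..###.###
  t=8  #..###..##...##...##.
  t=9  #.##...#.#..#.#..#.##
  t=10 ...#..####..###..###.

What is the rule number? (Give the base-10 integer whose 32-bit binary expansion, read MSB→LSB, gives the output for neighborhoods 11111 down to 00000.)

1150860733

  ##### -> .   bit 31 = 0  t=5,i=14
  ####. -> #   bit 30 = 1  t=0,i=20
  ###.# -> .   bit 29 = 0  t=4,i=2
  ###.. -> .   bit 28 = 0  t=0,i=0
  ##.## -> .   bit 27 = 0  t=1,i=8
  ##.#. -> #   bit 26 = 1  t=2,i=4
  ##..# -> .   bit 25 = 0  t=0,i=1
  ##... -> .   bit 24 = 0  t=0,i=15
  #.### -> #   bit 23 = 1  t=0,i=12
  #.##. -> .   bit 22 = 0  t=3,i=3
  #.#.# -> .   bit 21 = 0  t=2,i=5
  #.#.. -> #   bit 20 = 1  t=4,i=9
  #..## -> #   bit 19 = 1  t=1,i=5
  #..#. -> .   bit 18 = 0  t=0,i=2
  #...# -> .   bit 17 = 0  t=0,i=8
  #.... -> .   bit 16 = 0  t=1,i=14
  .#### -> #   bit 15 = 1  t=0,i=19
  .###. -> .   bit 14 = 0  t=0,i=13
  .##.# -> #   bit 13 = 1  t=1,i=7
  .##.. -> #   bit 12 = 1  t=3,i=9
  .#.## -> #   bit 11 = 1  t=0,i=11
  .#.#. -> #   bit 10 = 1  t=2,i=6
  .#..# -> .   bit 9 = 0  t=0,i=4
  .#... -> #   bit 8 = 1  t=0,i=7
  ..### -> #   bit 7 = 1  t=0,i=18
  ..##. -> .   bit 6 = 0  t=1,i=6
  ..#.# -> #   bit 5 = 1  t=0,i=10
  ..#.. -> #   bit 4 = 1  t=0,i=3
  ...## -> #   bit 3 = 1  t=0,i=17
  ...#. -> #   bit 2 = 1  t=0,i=9
  ....# -> .   bit 1 = 0  t=1,i=15
  ..... -> #   bit 0 = 1  t=3,i=12
  bits 01000100100110001011110110111101 = 1150860733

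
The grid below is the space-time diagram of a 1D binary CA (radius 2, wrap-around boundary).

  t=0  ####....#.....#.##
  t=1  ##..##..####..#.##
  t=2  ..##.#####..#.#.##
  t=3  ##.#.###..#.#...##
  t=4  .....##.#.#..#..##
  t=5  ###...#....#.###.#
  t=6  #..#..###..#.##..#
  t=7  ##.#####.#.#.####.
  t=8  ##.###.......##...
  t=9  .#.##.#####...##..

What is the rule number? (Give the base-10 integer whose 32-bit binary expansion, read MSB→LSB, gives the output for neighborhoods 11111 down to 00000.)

2211050417

  ##### -> #   bit 31 = 1  t=0,i=0
  ####. -> .   bit 30 = 0  t=0,i=2
  ###.# -> .   bit 29 = 0  t=3,i=1
  ###.. -> .   bit 28 = 0  t=0,i=3
  ##.## -> .   bit 27 = 0  t=2,i=4
  ##.#. -> .   bit 26 = 0  t=3,i=2
  ##..# -> #   bit 25 = 1  t=1,i=2
  ##... -> #   bit 24 = 1  t=0,i=4
  #.### -> #   bit 23 = 1  t=0,i=16
  #.##. -> #   bit 22 = 1  t=2,i=16
  #.#.# -> .   bit 21 = 0  t=2,i=14
  #.#.. -> .   bit 20 = 0  t=3,i=12
  #..## -> #   bit 19 = 1  t=1,i=3
  #..#. -> .   bit 18 = 0  t=1,i=13
  #...# -> .   bit 17 = 0  t=3,i=14
  #.... -> #   bit 16 = 1  t=0,i=5
  .#### -> #   bit 15 = 1  t=0,i=17
  .###. -> #   bit 14 = 1  t=3,i=6
  .##.# -> #   bit 13 = 1  t=2,i=3
  .##.. -> #   bit 12 = 1  t=1,i=5
  .#.## -> .   bit 11 = 0  t=0,i=15
  .#.#. -> .   bit 10 = 0  t=2,i=13
  .#..# -> #   bit 9 = 1  t=4,i=11
  .#... -> #   bit 8 = 1  t=0,i=9
  ..### -> #   bit 7 = 1  t=1,i=8
  ..##. -> .   bit 6 = 0  t=1,i=4
  ..#.# -> #   bit 5 = 1  t=0,i=14
  ..#.. -> #   bit 4 = 1  t=0,i=8
  ...## -> .   bit 3 = 0  t=3,i=15
  ...#. -> .   bit 2 = 0  t=0,i=7
  ....# -> .   bit 1 = 0  t=0,i=6
  ..... -> #   bit 0 = 1  t=0,i=11
  bits 10000011110010011111001110110001 = 2211050417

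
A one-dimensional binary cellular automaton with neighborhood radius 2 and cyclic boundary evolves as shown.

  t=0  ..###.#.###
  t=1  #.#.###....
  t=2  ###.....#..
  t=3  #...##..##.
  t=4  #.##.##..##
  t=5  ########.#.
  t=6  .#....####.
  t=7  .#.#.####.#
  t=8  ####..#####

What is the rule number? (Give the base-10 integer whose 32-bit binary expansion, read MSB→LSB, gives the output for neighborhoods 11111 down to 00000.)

1853077177

  #####|.  b31=0 t=5,i=2
  ####.|#  b30=1 t=5,i=6
  ###.#|#  b29=1 t=0,i=4
  ###..|.  b28=0 t=0,i=10
  ##.##|#  b27=1 t=4,i=1
  ##.#.|#  b26=1 t=0,i=5
  ##..#|#  b25=1 t=0,i=0
  ##...|.  b24=0 t=1,i=7
  #.###|.  b23=0 t=0,i=8
  #.##.|#  b22=1 t=4,i=2
  #.#.#|#  b21=1 t=0,i=6
  #.#..|#  b20=1 t=3,i=0
  #..##|.  b19=0 t=0,i=1
  #..#.|.  b18=0 t=6,i=0
  #...#|#  b17=1 t=3,i=2
  #....|#  b16=1 t=1,i=8
  .####|#  b15=1 t=5,i=1
  .###.|.  b14=0 t=0,i=3
  .##.#|#  b13=1 t=3,i=9
  .##..|#  b12=1 t=3,i=5
  .#.##|.  b11=0 t=0,i=7
  .#.#.|#  b10=1 t=1,i=1
  .#..#|#  b9=1 t=2,i=9
  .#...|.  b8=0 t=3,i=1
  ..###|#  b7=1 t=0,i=2
  ..##.|.  b6=0 t=3,i=4
  ..#.#|#  b5=1 t=1,i=0
  ..#..|#  b4=1 t=2,i=8
  ...##|#  b3=1 t=3,i=3
  ...#.|.  b2=0 t=1,i=10
  ....#|.  b1=0 t=1,i=9
  .....|#  b0=1 t=2,i=5
  bits 01101110011100111011011010111001 = 1853077177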